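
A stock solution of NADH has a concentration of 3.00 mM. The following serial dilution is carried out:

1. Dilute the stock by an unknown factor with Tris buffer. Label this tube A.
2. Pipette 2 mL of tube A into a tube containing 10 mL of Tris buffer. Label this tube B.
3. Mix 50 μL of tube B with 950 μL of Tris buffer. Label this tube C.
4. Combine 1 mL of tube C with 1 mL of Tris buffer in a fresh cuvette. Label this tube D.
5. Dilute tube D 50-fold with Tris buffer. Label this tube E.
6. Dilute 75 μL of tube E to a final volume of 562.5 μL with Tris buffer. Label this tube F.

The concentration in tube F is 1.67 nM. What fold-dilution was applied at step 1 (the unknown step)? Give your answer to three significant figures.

20.0-fold

Step 1: unknown factor x
Step 2: 2 mL + 10 mL = 12 mL total → factor 12/2 = 6
Step 3: 50 μL + 950 μL = 1000 μL total → factor 1000/50 = 20
Step 4: 1 mL + 1 mL = 2 mL total → factor 2/1 = 2
Step 5: 50-fold → factor 50
Step 6: 75 μL brought to 562.5 μL → factor 562.5/75 = 7.5
Product of known-step factors = 90000
Overall factor = 3.00 mM / (1.67 nM) = 1.7964 × 10^6
x = 1.7964 × 10^6 / 90000 = 20.0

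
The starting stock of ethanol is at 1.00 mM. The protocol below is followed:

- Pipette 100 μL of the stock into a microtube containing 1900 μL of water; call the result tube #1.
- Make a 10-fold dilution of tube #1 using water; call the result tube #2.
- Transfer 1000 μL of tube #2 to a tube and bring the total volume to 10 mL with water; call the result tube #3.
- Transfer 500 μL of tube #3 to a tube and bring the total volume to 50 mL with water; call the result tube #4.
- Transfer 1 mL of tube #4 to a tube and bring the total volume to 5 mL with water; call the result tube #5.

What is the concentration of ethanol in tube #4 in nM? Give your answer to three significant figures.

Step 1: 100 μL + 1900 μL = 2000 μL total → factor 2000/100 = 20
Step 2: 10-fold → factor 10
Step 3: 1000 μL brought to 10 mL → factor 10000/1000 = 10
Step 4: 500 μL brought to 50 mL → factor 50000/500 = 100
Dilution factor through tube #4 = 20 × 10 × 10 × 100 = 2 × 10^5
[tube #4] = 1.00 mM / 2 × 10^5 = 5.000 × 10^-6 mM = 5.00 nM

5.00 nM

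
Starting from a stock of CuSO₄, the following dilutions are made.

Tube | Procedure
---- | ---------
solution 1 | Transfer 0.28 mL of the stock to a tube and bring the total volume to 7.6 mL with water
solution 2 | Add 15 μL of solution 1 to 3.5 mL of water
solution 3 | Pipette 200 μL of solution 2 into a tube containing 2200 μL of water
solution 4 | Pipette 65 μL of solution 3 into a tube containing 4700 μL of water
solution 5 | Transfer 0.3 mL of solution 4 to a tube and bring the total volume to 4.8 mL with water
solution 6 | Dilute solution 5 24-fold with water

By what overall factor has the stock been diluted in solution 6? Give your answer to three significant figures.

Step 1: 0.28 mL brought to 7.6 mL → factor 7.6/0.28 = 27.143
Step 2: 15 μL + 3.5 mL = 3515 μL total → factor 3515/15 = 234.33
Step 3: 200 μL + 2200 μL = 2400 μL total → factor 2400/200 = 12
Step 4: 65 μL + 4700 μL = 4765 μL total → factor 4765/65 = 73.308
Step 5: 0.3 mL brought to 4.8 mL → factor 4.8/0.3 = 16
Step 6: 24-fold → factor 24
Overall dilution factor = 27.143 × 234.33 × 12 × 73.308 × 16 × 24 = 2.1486 × 10^9

2.15 × 10^9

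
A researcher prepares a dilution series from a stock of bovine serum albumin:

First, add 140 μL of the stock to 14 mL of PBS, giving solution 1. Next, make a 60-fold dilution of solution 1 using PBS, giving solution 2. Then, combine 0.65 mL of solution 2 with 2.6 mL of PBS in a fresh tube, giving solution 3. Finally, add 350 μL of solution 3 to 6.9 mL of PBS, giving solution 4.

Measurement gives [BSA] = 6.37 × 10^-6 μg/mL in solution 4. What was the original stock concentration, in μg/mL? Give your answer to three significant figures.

Step 1: 140 μL + 14 mL = 14140 μL total → factor 14140/140 = 101
Step 2: 60-fold → factor 60
Step 3: 0.65 mL + 2.6 mL = 3.25 mL total → factor 3.25/0.65 = 5
Step 4: 350 μL + 6.9 mL = 7250 μL total → factor 7250/350 = 20.714
Overall dilution factor = 101 × 60 × 5 × 20.714 = 6.2764 × 10^5
Stock = 6.37 × 10^-6 μg/mL × 6.2764 × 10^5 = 4.00 μg/mL

4.00 μg/mL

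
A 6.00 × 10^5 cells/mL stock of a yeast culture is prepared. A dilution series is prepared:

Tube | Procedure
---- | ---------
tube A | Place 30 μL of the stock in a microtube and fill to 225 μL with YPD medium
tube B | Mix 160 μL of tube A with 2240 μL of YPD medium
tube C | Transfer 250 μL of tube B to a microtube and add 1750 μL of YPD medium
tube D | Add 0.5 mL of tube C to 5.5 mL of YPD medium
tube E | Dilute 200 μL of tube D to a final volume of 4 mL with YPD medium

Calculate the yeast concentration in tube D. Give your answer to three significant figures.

55.6 cells/mL

Step 1: 30 μL brought to 225 μL → factor 225/30 = 7.5
Step 2: 160 μL + 2240 μL = 2400 μL total → factor 2400/160 = 15
Step 3: 250 μL + 1750 μL = 2000 μL total → factor 2000/250 = 8
Step 4: 0.5 mL + 5.5 mL = 6 mL total → factor 6/0.5 = 12
Dilution factor through tube D = 7.5 × 15 × 8 × 12 = 10800
[tube D] = 6.00 × 10^5 cells/mL / 10800 = 55.6 cells/mL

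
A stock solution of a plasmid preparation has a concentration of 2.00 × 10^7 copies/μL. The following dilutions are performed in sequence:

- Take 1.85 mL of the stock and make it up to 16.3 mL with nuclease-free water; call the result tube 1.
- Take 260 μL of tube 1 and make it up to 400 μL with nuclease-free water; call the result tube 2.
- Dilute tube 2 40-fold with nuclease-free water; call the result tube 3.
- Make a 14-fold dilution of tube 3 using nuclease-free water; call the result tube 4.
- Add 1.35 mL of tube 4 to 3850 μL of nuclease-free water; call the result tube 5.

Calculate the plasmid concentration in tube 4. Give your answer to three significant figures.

Step 1: 1.85 mL brought to 16.3 mL → factor 16.3/1.85 = 8.8108
Step 2: 260 μL brought to 400 μL → factor 400/260 = 1.5385
Step 3: 40-fold → factor 40
Step 4: 14-fold → factor 14
Dilution factor through tube 4 = 8.8108 × 1.5385 × 40 × 14 = 7590.9
[tube 4] = 2.00 × 10^7 copies/μL / 7590.9 = 2.63 × 10^3 copies/μL

2.63 × 10^3 copies/μL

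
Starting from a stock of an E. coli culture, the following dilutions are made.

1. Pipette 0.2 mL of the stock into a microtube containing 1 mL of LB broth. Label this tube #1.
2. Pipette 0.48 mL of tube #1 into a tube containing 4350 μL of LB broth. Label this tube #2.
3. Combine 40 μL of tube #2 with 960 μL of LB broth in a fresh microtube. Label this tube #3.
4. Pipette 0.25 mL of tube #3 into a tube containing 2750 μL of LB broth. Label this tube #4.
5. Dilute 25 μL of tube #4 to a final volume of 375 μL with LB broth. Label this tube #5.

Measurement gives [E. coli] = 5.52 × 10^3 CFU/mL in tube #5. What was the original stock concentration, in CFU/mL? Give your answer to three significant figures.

1.50 × 10^9 CFU/mL

Step 1: 0.2 mL + 1 mL = 1.2 mL total → factor 1.2/0.2 = 6
Step 2: 0.48 mL + 4350 μL = 4.83 mL total → factor 4.83/0.48 = 10.062
Step 3: 40 μL + 960 μL = 1000 μL total → factor 1000/40 = 25
Step 4: 0.25 mL + 2750 μL = 3 mL total → factor 3/0.25 = 12
Step 5: 25 μL brought to 375 μL → factor 375/25 = 15
Overall dilution factor = 6 × 10.062 × 25 × 12 × 15 = 2.7169 × 10^5
Stock = 5.52 × 10^3 CFU/mL × 2.7169 × 10^5 = 1.50 × 10^9 CFU/mL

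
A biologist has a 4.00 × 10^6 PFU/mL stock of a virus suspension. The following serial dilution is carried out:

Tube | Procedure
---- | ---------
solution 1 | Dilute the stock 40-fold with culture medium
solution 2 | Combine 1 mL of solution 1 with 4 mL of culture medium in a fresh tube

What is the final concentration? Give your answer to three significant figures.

2.00 × 10^4 PFU/mL

Step 1: 40-fold → factor 40
Step 2: 1 mL + 4 mL = 5 mL total → factor 5/1 = 5
Overall dilution factor = 40 × 5 = 200
Final = 4.00 × 10^6 PFU/mL / 200 = 2.00 × 10^4 PFU/mL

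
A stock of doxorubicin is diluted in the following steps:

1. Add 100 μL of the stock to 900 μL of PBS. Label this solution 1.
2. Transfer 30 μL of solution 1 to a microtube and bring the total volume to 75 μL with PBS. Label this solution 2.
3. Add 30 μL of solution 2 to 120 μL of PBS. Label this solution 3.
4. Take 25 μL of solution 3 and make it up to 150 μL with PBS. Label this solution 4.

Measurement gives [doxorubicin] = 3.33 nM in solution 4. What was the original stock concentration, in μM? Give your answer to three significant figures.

2.50 μM

Step 1: 100 μL + 900 μL = 1000 μL total → factor 1000/100 = 10
Step 2: 30 μL brought to 75 μL → factor 75/30 = 2.5
Step 3: 30 μL + 120 μL = 150 μL total → factor 150/30 = 5
Step 4: 25 μL brought to 150 μL → factor 150/25 = 6
Overall dilution factor = 10 × 2.5 × 5 × 6 = 750
Stock = 3.33 nM × 750 = 2498 nM = 2.50 μM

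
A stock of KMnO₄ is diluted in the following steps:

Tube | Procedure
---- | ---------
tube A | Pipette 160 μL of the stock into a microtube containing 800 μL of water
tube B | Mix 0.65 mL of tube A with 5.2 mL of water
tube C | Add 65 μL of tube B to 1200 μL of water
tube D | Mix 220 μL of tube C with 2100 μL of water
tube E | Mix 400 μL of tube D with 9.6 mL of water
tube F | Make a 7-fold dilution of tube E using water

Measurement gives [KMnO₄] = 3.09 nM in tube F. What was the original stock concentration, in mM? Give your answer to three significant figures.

5.99 mM

Step 1: 160 μL + 800 μL = 960 μL total → factor 960/160 = 6
Step 2: 0.65 mL + 5.2 mL = 5.85 mL total → factor 5.85/0.65 = 9
Step 3: 65 μL + 1200 μL = 1265 μL total → factor 1265/65 = 19.462
Step 4: 220 μL + 2100 μL = 2320 μL total → factor 2320/220 = 10.545
Step 5: 400 μL + 9.6 mL = 10000 μL total → factor 10000/400 = 25
Step 6: 7-fold → factor 7
Overall dilution factor = 6 × 9 × 19.462 × 10.545 × 25 × 7 = 1.9394 × 10^6
Stock = 3.09 nM × 1.9394 × 10^6 = 5.993 × 10^6 nM = 5.99 mM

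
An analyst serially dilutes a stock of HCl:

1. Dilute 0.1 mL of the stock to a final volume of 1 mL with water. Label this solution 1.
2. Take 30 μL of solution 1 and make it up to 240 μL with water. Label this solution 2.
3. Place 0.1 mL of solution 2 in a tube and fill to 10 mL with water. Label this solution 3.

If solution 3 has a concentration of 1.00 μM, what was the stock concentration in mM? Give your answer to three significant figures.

8.00 mM

Step 1: 0.1 mL brought to 1 mL → factor 1/0.1 = 10
Step 2: 30 μL brought to 240 μL → factor 240/30 = 8
Step 3: 0.1 mL brought to 10 mL → factor 10/0.1 = 100
Overall dilution factor = 10 × 8 × 100 = 8000
Stock = 1.00 μM × 8000 = 8000 μM = 8.00 mM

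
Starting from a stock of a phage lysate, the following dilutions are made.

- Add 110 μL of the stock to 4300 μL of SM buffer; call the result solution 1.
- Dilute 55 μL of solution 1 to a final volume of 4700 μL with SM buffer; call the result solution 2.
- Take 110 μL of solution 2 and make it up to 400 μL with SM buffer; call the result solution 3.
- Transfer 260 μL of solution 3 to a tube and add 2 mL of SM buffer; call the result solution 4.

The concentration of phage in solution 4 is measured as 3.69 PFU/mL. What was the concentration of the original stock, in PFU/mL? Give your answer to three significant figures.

4.00 × 10^5 PFU/mL

Step 1: 110 μL + 4300 μL = 4410 μL total → factor 4410/110 = 40.091
Step 2: 55 μL brought to 4700 μL → factor 4700/55 = 85.455
Step 3: 110 μL brought to 400 μL → factor 400/110 = 3.6364
Step 4: 260 μL + 2 mL = 2260 μL total → factor 2260/260 = 8.6923
Overall dilution factor = 40.091 × 85.455 × 3.6364 × 8.6923 = 1.0829 × 10^5
Stock = 3.69 PFU/mL × 1.0829 × 10^5 = 4.00 × 10^5 PFU/mL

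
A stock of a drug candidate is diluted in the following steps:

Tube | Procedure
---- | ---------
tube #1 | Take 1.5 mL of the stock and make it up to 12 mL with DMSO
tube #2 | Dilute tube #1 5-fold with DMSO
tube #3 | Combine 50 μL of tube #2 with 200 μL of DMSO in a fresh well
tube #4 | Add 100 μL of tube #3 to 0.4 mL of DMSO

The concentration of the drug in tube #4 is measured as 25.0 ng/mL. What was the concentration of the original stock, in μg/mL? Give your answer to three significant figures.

Step 1: 1.5 mL brought to 12 mL → factor 12/1.5 = 8
Step 2: 5-fold → factor 5
Step 3: 50 μL + 200 μL = 250 μL total → factor 250/50 = 5
Step 4: 100 μL + 0.4 mL = 500 μL total → factor 500/100 = 5
Overall dilution factor = 8 × 5 × 5 × 5 = 1000
Stock = 25.0 ng/mL × 1000 = 2.500 × 10^4 ng/mL = 25.0 μg/mL

25.0 μg/mL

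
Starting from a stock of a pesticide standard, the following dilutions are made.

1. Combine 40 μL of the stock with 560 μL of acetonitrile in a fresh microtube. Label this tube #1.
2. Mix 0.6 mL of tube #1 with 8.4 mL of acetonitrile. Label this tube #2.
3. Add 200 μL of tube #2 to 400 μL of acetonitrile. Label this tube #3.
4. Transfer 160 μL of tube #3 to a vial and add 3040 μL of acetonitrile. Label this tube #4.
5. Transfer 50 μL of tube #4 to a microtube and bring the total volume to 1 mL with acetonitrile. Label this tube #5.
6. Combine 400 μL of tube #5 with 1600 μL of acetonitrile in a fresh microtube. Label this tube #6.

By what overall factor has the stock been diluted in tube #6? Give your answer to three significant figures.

Step 1: 40 μL + 560 μL = 600 μL total → factor 600/40 = 15
Step 2: 0.6 mL + 8.4 mL = 9 mL total → factor 9/0.6 = 15
Step 3: 200 μL + 400 μL = 600 μL total → factor 600/200 = 3
Step 4: 160 μL + 3040 μL = 3200 μL total → factor 3200/160 = 20
Step 5: 50 μL brought to 1 mL → factor 1000/50 = 20
Step 6: 400 μL + 1600 μL = 2000 μL total → factor 2000/400 = 5
Overall dilution factor = 15 × 15 × 3 × 20 × 20 × 5 = 1.35 × 10^6

1.35 × 10^6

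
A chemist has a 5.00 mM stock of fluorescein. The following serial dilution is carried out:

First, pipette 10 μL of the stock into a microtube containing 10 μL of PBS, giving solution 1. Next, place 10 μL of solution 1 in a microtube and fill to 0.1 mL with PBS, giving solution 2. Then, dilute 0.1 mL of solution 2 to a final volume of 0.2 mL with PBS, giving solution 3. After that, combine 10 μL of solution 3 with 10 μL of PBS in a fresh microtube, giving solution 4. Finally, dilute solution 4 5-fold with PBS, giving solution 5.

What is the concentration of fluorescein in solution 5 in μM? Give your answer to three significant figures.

12.5 μM

Step 1: 10 μL + 10 μL = 20 μL total → factor 20/10 = 2
Step 2: 10 μL brought to 0.1 mL → factor 100/10 = 10
Step 3: 0.1 mL brought to 0.2 mL → factor 0.2/0.1 = 2
Step 4: 10 μL + 10 μL = 20 μL total → factor 20/10 = 2
Step 5: 5-fold → factor 5
Overall dilution factor = 2 × 10 × 2 × 2 × 5 = 400
Final = 5.00 mM / 400 = 0.01250 mM = 12.5 μM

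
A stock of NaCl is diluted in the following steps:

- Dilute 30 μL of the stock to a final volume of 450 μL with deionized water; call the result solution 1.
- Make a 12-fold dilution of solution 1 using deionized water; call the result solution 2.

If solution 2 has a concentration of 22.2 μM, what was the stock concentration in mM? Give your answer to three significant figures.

4.00 mM

Step 1: 30 μL brought to 450 μL → factor 450/30 = 15
Step 2: 12-fold → factor 12
Overall dilution factor = 15 × 12 = 180
Stock = 22.2 μM × 180 = 3996 μM = 4.00 mM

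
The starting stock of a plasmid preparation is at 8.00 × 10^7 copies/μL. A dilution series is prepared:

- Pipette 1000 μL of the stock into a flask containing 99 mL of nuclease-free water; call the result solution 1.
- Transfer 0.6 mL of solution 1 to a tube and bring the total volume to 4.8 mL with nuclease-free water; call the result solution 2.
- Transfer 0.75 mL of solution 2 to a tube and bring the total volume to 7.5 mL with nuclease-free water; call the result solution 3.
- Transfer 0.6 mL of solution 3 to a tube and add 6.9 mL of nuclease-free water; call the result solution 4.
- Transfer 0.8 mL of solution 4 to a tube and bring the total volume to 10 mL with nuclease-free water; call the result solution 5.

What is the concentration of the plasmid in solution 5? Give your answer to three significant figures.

Step 1: 1000 μL + 99 mL = 1 × 10^5 μL total → factor 1 × 10^5/1000 = 100
Step 2: 0.6 mL brought to 4.8 mL → factor 4.8/0.6 = 8
Step 3: 0.75 mL brought to 7.5 mL → factor 7.5/0.75 = 10
Step 4: 0.6 mL + 6.9 mL = 7.5 mL total → factor 7.5/0.6 = 12.5
Step 5: 0.8 mL brought to 10 mL → factor 10/0.8 = 12.5
Overall dilution factor = 100 × 8 × 10 × 12.5 × 12.5 = 1.25 × 10^6
Final = 8.00 × 10^7 copies/μL / 1.25 × 10^6 = 64.0 copies/μL

64.0 copies/μL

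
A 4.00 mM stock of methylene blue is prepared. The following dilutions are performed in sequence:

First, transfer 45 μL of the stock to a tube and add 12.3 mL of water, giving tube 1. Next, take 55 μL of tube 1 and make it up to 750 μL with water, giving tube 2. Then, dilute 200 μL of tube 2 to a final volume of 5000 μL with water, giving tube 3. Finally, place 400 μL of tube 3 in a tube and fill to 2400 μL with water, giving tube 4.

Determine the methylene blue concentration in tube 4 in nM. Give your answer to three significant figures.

Step 1: 45 μL + 12.3 mL = 12345 μL total → factor 12345/45 = 274.33
Step 2: 55 μL brought to 750 μL → factor 750/55 = 13.636
Step 3: 200 μL brought to 5000 μL → factor 5000/200 = 25
Step 4: 400 μL brought to 2400 μL → factor 2400/400 = 6
Overall dilution factor = 274.33 × 13.636 × 25 × 6 = 5.6114 × 10^5
Final = 4.00 mM / 5.6114 × 10^5 = 7.128 × 10^-6 mM = 7.13 nM

7.13 nM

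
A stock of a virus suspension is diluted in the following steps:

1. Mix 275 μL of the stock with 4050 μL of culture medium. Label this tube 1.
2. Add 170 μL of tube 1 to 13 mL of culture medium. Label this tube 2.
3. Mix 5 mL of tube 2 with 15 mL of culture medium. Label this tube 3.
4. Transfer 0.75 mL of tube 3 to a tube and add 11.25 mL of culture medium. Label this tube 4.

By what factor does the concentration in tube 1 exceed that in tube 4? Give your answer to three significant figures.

4.96 × 10^3

Step 1: 275 μL + 4050 μL = 4325 μL total → factor 4325/275 = 15.727
Step 2: 170 μL + 13 mL = 13170 μL total → factor 13170/170 = 77.471
Step 3: 5 mL + 15 mL = 20 mL total → factor 20/5 = 4
Step 4: 0.75 mL + 11.25 mL = 12 mL total → factor 12/0.75 = 16
Dilution factor to tube 1 = 15.727; to tube 4 = 77978
[tube 1]/[tube 4] = (factor to tube 4)/(factor to tube 1) = 77978/15.727 = 4.96 × 10^3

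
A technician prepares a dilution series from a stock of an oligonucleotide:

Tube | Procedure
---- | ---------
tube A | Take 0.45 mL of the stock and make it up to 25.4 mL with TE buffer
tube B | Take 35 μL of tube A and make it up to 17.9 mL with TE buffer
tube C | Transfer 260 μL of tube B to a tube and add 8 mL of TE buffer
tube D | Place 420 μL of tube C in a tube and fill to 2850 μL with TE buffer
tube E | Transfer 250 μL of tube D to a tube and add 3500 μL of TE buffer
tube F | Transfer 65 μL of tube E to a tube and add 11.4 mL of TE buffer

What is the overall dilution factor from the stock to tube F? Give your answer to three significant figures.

1.65 × 10^10

Step 1: 0.45 mL brought to 25.4 mL → factor 25.4/0.45 = 56.444
Step 2: 35 μL brought to 17.9 mL → factor 17900/35 = 511.43
Step 3: 260 μL + 8 mL = 8260 μL total → factor 8260/260 = 31.769
Step 4: 420 μL brought to 2850 μL → factor 2850/420 = 6.7857
Step 5: 250 μL + 3500 μL = 3750 μL total → factor 3750/250 = 15
Step 6: 65 μL + 11.4 mL = 11465 μL total → factor 11465/65 = 176.38
Overall dilution factor = 56.444 × 511.43 × 31.769 × 6.7857 × 15 × 176.38 = 1.6465 × 10^10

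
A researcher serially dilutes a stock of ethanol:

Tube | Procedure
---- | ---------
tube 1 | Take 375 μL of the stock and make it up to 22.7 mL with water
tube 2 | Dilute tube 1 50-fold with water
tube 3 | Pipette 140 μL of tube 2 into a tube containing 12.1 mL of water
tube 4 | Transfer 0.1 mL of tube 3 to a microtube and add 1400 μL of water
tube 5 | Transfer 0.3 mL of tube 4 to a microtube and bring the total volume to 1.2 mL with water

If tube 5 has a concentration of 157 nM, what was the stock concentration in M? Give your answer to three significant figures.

2.49 M

Step 1: 375 μL brought to 22.7 mL → factor 22700/375 = 60.533
Step 2: 50-fold → factor 50
Step 3: 140 μL + 12.1 mL = 12240 μL total → factor 12240/140 = 87.429
Step 4: 0.1 mL + 1400 μL = 1.5 mL total → factor 1.5/0.1 = 15
Step 5: 0.3 mL brought to 1.2 mL → factor 1.2/0.3 = 4
Overall dilution factor = 60.533 × 50 × 87.429 × 15 × 4 = 1.5877 × 10^7
Stock = 157 nM × 1.5877 × 10^7 = 2.493 × 10^9 nM = 2.49 M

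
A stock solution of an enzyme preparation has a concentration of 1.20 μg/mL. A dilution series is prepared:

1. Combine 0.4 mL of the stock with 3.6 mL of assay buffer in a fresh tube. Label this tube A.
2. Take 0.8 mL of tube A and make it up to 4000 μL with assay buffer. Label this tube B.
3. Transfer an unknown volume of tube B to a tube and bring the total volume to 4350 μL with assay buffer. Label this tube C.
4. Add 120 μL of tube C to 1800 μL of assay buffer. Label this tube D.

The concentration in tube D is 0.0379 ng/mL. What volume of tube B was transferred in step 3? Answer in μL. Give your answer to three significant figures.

110 μL

Step 1: 0.4 mL + 3.6 mL = 4 mL total → factor 4/0.4 = 10
Step 2: 0.8 mL brought to 4000 μL → factor 4/0.8 = 5
Step 3: v brought to 4350 μL → factor = 4350 μL/v
Step 4: 120 μL + 1800 μL = 1920 μL total → factor 1920/120 = 16
Product of known-step factors = 800
Overall factor = 1.20 μg/mL / (0.0379 ng/mL) = 31662
Step-3 factor = 31662 / 800 = 39.578
v = 4350 μL / 39.578 = 110 μL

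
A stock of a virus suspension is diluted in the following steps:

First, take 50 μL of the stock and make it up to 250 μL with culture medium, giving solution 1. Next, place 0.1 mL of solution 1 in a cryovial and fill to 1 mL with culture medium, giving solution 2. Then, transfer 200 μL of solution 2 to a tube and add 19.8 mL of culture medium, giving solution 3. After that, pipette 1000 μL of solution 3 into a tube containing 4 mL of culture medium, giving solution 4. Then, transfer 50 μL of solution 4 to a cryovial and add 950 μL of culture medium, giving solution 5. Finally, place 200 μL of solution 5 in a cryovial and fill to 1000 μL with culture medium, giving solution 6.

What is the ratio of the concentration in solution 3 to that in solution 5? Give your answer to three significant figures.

Step 1: 50 μL brought to 250 μL → factor 250/50 = 5
Step 2: 0.1 mL brought to 1 mL → factor 1/0.1 = 10
Step 3: 200 μL + 19.8 mL = 20000 μL total → factor 20000/200 = 100
Step 4: 1000 μL + 4 mL = 5000 μL total → factor 5000/1000 = 5
Step 5: 50 μL + 950 μL = 1000 μL total → factor 1000/50 = 20
Dilution factor to solution 3 = 5000; to solution 5 = 5 × 10^5
[solution 3]/[solution 5] = (factor to solution 5)/(factor to solution 3) = 5 × 10^5/5000 = 100

100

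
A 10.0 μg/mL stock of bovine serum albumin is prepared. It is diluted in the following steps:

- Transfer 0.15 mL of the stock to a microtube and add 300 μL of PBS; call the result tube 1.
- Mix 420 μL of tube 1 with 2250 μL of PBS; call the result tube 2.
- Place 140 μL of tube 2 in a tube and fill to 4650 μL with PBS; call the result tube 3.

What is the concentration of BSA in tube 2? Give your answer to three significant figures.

0.524 μg/mL

Step 1: 0.15 mL + 300 μL = 0.45 mL total → factor 0.45/0.15 = 3
Step 2: 420 μL + 2250 μL = 2670 μL total → factor 2670/420 = 6.3571
Dilution factor through tube 2 = 3 × 6.3571 = 19.071
[tube 2] = 10.0 μg/mL / 19.071 = 0.524 μg/mL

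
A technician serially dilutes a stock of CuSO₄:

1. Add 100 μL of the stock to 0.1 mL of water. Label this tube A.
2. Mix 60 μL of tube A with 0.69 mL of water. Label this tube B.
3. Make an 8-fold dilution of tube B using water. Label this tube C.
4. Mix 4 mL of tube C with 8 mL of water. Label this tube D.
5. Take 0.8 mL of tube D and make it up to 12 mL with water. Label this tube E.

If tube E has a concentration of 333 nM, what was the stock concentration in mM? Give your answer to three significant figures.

Step 1: 100 μL + 0.1 mL = 200 μL total → factor 200/100 = 2
Step 2: 60 μL + 0.69 mL = 750 μL total → factor 750/60 = 12.5
Step 3: 8-fold → factor 8
Step 4: 4 mL + 8 mL = 12 mL total → factor 12/4 = 3
Step 5: 0.8 mL brought to 12 mL → factor 12/0.8 = 15
Overall dilution factor = 2 × 12.5 × 8 × 3 × 15 = 9000
Stock = 333 nM × 9000 = 2.997 × 10^6 nM = 3.00 mM

3.00 mM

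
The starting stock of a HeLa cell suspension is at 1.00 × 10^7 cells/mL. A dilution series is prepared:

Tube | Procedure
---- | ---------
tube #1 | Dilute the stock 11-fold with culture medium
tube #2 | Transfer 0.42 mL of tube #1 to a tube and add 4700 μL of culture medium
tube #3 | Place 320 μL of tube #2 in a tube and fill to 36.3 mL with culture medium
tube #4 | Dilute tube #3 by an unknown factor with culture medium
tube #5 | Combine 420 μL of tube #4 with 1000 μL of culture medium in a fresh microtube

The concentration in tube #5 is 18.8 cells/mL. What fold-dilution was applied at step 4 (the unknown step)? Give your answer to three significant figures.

Step 1: 11-fold → factor 11
Step 2: 0.42 mL + 4700 μL = 5.12 mL total → factor 5.12/0.42 = 12.19
Step 3: 320 μL brought to 36.3 mL → factor 36300/320 = 113.44
Step 4: unknown factor x
Step 5: 420 μL + 1000 μL = 1420 μL total → factor 1420/420 = 3.381
Product of known-step factors = 51429
Overall factor = 1.00 × 10^7 cells/mL / (18.8 cells/mL) = 5.3191 × 10^5
x = 5.3191 × 10^5 / 51429 = 10.3

10.3-fold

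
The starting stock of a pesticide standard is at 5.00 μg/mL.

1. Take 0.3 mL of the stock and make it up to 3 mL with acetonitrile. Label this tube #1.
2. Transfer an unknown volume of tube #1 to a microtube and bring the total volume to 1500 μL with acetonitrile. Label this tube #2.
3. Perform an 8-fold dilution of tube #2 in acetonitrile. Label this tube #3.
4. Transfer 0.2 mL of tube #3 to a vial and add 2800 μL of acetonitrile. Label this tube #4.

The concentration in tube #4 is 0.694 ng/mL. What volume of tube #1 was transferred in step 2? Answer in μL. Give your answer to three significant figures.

Step 1: 0.3 mL brought to 3 mL → factor 3/0.3 = 10
Step 2: v brought to 1500 μL → factor = 1500 μL/v
Step 3: 8-fold → factor 8
Step 4: 0.2 mL + 2800 μL = 3 mL total → factor 3/0.2 = 15
Product of known-step factors = 1200
Overall factor = 5.00 μg/mL / (0.694 ng/mL) = 7204.6
Step-2 factor = 7204.6 / 1200 = 6.0038
v = 1500 μL / 6.0038 = 250 μL

250 μL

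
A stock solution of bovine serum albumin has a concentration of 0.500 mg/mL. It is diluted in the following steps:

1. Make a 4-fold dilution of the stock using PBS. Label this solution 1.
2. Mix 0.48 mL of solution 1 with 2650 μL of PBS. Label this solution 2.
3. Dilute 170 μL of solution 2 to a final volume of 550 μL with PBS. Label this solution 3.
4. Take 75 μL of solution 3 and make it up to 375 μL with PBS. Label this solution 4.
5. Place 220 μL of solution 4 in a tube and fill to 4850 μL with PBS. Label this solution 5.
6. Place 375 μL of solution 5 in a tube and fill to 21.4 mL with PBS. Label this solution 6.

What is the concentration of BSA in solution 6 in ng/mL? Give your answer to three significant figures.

0.942 ng/mL

Step 1: 4-fold → factor 4
Step 2: 0.48 mL + 2650 μL = 3.13 mL total → factor 3.13/0.48 = 6.5208
Step 3: 170 μL brought to 550 μL → factor 550/170 = 3.2353
Step 4: 75 μL brought to 375 μL → factor 375/75 = 5
Step 5: 220 μL brought to 4850 μL → factor 4850/220 = 22.045
Step 6: 375 μL brought to 21.4 mL → factor 21400/375 = 57.067
Overall dilution factor = 4 × 6.5208 × 3.2353 × 5 × 22.045 × 57.067 = 5.3082 × 10^5
Final = 0.500 mg/mL / 5.3082 × 10^5 = 9.419 × 10^-7 mg/mL = 0.942 ng/mL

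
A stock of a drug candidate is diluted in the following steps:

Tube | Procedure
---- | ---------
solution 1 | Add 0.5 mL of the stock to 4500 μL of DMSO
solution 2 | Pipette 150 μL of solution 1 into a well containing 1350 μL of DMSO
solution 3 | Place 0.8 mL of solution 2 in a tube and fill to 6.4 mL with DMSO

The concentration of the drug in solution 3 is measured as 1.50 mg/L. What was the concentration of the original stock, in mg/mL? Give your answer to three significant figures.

1.20 mg/mL

Step 1: 0.5 mL + 4500 μL = 5 mL total → factor 5/0.5 = 10
Step 2: 150 μL + 1350 μL = 1500 μL total → factor 1500/150 = 10
Step 3: 0.8 mL brought to 6.4 mL → factor 6.4/0.8 = 8
Overall dilution factor = 10 × 10 × 8 = 800
Stock = 1.50 mg/L × 800 = 1200 mg/L = 1.20 mg/mL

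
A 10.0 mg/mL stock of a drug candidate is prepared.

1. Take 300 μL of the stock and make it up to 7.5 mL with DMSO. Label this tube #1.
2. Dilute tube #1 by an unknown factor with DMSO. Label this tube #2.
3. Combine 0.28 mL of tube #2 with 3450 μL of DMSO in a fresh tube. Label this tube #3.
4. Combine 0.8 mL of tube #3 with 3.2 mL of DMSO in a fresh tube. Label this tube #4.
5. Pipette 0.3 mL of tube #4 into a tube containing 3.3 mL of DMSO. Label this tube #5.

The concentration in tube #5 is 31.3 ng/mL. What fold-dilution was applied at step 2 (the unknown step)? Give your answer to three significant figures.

Step 1: 300 μL brought to 7.5 mL → factor 7500/300 = 25
Step 2: unknown factor x
Step 3: 0.28 mL + 3450 μL = 3.73 mL total → factor 3.73/0.28 = 13.321
Step 4: 0.8 mL + 3.2 mL = 4 mL total → factor 4/0.8 = 5
Step 5: 0.3 mL + 3.3 mL = 3.6 mL total → factor 3.6/0.3 = 12
Product of known-step factors = 19982
Overall factor = 10.0 mg/mL / (31.3 ng/mL) = 3.1949 × 10^5
x = 3.1949 × 10^5 / 19982 = 16.0

16.0-fold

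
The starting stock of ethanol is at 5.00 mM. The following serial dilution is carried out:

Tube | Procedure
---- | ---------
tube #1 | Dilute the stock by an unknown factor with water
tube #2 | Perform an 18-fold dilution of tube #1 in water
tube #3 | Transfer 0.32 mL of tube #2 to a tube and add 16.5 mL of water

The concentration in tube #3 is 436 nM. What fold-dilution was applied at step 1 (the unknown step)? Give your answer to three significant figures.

Step 1: unknown factor x
Step 2: 18-fold → factor 18
Step 3: 0.32 mL + 16.5 mL = 16.82 mL total → factor 16.82/0.32 = 52.562
Product of known-step factors = 946.12
Overall factor = 5.00 mM / (436 nM) = 11468
x = 11468 / 946.12 = 12.1

12.1-fold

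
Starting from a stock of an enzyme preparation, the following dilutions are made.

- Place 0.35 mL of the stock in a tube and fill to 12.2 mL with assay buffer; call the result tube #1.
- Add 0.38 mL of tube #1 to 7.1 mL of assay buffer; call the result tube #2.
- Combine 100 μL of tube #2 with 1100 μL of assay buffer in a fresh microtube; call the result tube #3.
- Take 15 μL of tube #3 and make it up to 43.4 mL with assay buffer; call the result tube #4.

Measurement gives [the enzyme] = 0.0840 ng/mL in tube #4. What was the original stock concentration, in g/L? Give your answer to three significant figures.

Step 1: 0.35 mL brought to 12.2 mL → factor 12.2/0.35 = 34.857
Step 2: 0.38 mL + 7.1 mL = 7.48 mL total → factor 7.48/0.38 = 19.684
Step 3: 100 μL + 1100 μL = 1200 μL total → factor 1200/100 = 12
Step 4: 15 μL brought to 43.4 mL → factor 43400/15 = 2893.3
Overall dilution factor = 34.857 × 19.684 × 12 × 2893.3 = 2.3823 × 10^7
Stock = 0.0840 ng/mL × 2.3823 × 10^7 = 2.001 × 10^6 ng/mL = 2.00 g/L

2.00 g/L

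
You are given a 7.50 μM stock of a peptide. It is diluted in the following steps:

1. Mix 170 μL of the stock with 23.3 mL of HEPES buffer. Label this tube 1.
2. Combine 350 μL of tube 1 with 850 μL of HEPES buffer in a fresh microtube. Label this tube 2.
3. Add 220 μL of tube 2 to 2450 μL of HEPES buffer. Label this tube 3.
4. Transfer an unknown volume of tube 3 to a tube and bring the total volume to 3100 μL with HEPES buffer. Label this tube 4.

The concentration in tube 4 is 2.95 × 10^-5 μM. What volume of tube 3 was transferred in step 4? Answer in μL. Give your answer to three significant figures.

Step 1: 170 μL + 23.3 mL = 23470 μL total → factor 23470/170 = 138.06
Step 2: 350 μL + 850 μL = 1200 μL total → factor 1200/350 = 3.4286
Step 3: 220 μL + 2450 μL = 2670 μL total → factor 2670/220 = 12.136
Step 4: v brought to 3100 μL → factor = 3100 μL/v
Product of known-step factors = 5744.7
Overall factor = 7.50 μM / (2.95 × 10^-5 μM) = 2.5424 × 10^5
Step-4 factor = 2.5424 × 10^5 / 5744.7 = 44.256
v = 3100 μL / 44.256 = 70.0 μL

70.0 μL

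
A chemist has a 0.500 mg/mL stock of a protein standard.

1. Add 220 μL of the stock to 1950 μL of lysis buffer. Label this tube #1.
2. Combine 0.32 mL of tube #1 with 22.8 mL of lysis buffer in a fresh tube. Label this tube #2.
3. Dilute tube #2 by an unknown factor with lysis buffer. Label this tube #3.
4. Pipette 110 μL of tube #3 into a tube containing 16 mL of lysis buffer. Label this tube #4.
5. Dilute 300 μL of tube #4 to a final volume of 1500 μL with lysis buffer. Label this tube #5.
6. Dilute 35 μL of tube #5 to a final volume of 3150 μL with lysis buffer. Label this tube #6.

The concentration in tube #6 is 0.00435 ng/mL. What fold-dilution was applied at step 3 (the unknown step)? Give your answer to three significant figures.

Step 1: 220 μL + 1950 μL = 2170 μL total → factor 2170/220 = 9.8636
Step 2: 0.32 mL + 22.8 mL = 23.12 mL total → factor 23.12/0.32 = 72.25
Step 3: unknown factor x
Step 4: 110 μL + 16 mL = 16110 μL total → factor 16110/110 = 146.45
Step 5: 300 μL brought to 1500 μL → factor 1500/300 = 5
Step 6: 35 μL brought to 3150 μL → factor 3150/35 = 90
Product of known-step factors = 4.6967 × 10^7
Overall factor = 0.500 mg/mL / (0.00435 ng/mL) = 1.1494 × 10^8
x = 1.1494 × 10^8 / 4.6967 × 10^7 = 2.45

2.45-fold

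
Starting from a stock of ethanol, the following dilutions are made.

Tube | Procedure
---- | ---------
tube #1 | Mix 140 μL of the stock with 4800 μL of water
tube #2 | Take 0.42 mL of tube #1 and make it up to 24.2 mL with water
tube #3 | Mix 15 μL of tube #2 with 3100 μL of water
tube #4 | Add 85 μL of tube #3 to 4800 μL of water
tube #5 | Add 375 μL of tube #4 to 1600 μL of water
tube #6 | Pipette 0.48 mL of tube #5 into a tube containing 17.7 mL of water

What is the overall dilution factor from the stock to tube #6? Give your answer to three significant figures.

4.84 × 10^9

Step 1: 140 μL + 4800 μL = 4940 μL total → factor 4940/140 = 35.286
Step 2: 0.42 mL brought to 24.2 mL → factor 24.2/0.42 = 57.619
Step 3: 15 μL + 3100 μL = 3115 μL total → factor 3115/15 = 207.67
Step 4: 85 μL + 4800 μL = 4885 μL total → factor 4885/85 = 57.471
Step 5: 375 μL + 1600 μL = 1975 μL total → factor 1975/375 = 5.2667
Step 6: 0.48 mL + 17.7 mL = 18.18 mL total → factor 18.18/0.48 = 37.875
Overall dilution factor = 35.286 × 57.619 × 207.67 × 57.471 × 5.2667 × 37.875 = 4.8402 × 10^9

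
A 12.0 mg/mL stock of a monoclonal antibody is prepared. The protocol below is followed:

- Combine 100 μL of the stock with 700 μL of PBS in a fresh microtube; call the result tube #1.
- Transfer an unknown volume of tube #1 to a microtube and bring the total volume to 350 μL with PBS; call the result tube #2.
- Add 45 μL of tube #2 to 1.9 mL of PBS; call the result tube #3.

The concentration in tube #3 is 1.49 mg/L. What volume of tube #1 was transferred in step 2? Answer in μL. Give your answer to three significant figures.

15.0 μL

Step 1: 100 μL + 700 μL = 800 μL total → factor 800/100 = 8
Step 2: v brought to 350 μL → factor = 350 μL/v
Step 3: 45 μL + 1.9 mL = 1945 μL total → factor 1945/45 = 43.222
Product of known-step factors = 345.78
Overall factor = 12.0 mg/mL / (1.49 mg/L) = 8053.7
Step-2 factor = 8053.7 / 345.78 = 23.292
v = 350 μL / 23.292 = 15.0 μL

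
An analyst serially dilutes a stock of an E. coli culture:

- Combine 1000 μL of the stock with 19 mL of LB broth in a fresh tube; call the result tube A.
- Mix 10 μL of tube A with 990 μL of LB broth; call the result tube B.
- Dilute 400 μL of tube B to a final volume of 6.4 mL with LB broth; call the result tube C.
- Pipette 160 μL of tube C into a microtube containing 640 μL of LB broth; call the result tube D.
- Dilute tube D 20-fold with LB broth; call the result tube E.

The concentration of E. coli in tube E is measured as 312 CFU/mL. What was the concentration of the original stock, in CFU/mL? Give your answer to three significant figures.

Step 1: 1000 μL + 19 mL = 20000 μL total → factor 20000/1000 = 20
Step 2: 10 μL + 990 μL = 1000 μL total → factor 1000/10 = 100
Step 3: 400 μL brought to 6.4 mL → factor 6400/400 = 16
Step 4: 160 μL + 640 μL = 800 μL total → factor 800/160 = 5
Step 5: 20-fold → factor 20
Overall dilution factor = 20 × 100 × 16 × 5 × 20 = 3.2 × 10^6
Stock = 312 CFU/mL × 3.2 × 10^6 = 9.98 × 10^8 CFU/mL

9.98 × 10^8 CFU/mL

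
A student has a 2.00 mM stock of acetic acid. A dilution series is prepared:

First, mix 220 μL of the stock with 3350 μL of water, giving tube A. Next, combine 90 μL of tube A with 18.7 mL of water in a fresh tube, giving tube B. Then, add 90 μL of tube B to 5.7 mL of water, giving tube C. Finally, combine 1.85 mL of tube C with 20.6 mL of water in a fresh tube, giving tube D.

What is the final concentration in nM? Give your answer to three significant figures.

0.756 nM

Step 1: 220 μL + 3350 μL = 3570 μL total → factor 3570/220 = 16.227
Step 2: 90 μL + 18.7 mL = 18790 μL total → factor 18790/90 = 208.78
Step 3: 90 μL + 5.7 mL = 5790 μL total → factor 5790/90 = 64.333
Step 4: 1.85 mL + 20.6 mL = 22.45 mL total → factor 22.45/1.85 = 12.135
Overall dilution factor = 16.227 × 208.78 × 64.333 × 12.135 = 2.6449 × 10^6
Final = 2.00 mM / 2.6449 × 10^6 = 7.562 × 10^-7 mM = 0.756 nM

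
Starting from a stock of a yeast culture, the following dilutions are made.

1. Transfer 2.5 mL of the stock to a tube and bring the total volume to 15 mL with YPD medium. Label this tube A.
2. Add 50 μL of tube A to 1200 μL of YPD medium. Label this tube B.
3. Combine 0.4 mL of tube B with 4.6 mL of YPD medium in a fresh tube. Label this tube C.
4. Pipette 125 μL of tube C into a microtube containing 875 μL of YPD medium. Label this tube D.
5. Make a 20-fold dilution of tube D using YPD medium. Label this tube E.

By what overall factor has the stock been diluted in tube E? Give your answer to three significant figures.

Step 1: 2.5 mL brought to 15 mL → factor 15/2.5 = 6
Step 2: 50 μL + 1200 μL = 1250 μL total → factor 1250/50 = 25
Step 3: 0.4 mL + 4.6 mL = 5 mL total → factor 5/0.4 = 12.5
Step 4: 125 μL + 875 μL = 1000 μL total → factor 1000/125 = 8
Step 5: 20-fold → factor 20
Overall dilution factor = 6 × 25 × 12.5 × 8 × 20 = 3 × 10^5

3.00 × 10^5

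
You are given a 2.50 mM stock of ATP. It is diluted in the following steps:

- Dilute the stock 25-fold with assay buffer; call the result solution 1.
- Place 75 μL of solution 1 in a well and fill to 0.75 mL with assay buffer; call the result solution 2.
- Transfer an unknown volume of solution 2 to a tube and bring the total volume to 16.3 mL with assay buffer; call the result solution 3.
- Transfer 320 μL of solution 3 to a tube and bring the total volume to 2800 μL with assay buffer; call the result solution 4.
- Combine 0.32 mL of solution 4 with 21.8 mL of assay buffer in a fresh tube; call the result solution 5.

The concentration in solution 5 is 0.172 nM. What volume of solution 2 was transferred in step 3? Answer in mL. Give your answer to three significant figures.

Step 1: 25-fold → factor 25
Step 2: 75 μL brought to 0.75 mL → factor 750/75 = 10
Step 3: v brought to 16.3 mL → factor = 16.3 mL/v
Step 4: 320 μL brought to 2800 μL → factor 2800/320 = 8.75
Step 5: 0.32 mL + 21.8 mL = 22.12 mL total → factor 22.12/0.32 = 69.125
Product of known-step factors = 1.5121 × 10^5
Overall factor = 2.50 mM / (0.172 nM) = 1.4535 × 10^7
Step-3 factor = 1.4535 × 10^7 / 1.5121 × 10^5 = 96.123
v = 16.3 mL / 96.123 = 0.170 mL

0.170 mL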